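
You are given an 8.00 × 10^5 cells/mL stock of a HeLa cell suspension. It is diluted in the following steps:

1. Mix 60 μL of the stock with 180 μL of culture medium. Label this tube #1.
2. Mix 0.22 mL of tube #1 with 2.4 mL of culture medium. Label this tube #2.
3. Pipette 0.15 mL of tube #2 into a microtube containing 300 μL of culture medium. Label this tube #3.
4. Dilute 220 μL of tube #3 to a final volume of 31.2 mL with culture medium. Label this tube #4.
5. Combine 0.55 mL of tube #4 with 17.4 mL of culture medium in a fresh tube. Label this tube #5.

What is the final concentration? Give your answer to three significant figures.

1.21 cells/mL

Step 1: 60 μL + 180 μL = 240 μL total → factor 240/60 = 4
Step 2: 0.22 mL + 2.4 mL = 2.62 mL total → factor 2.62/0.22 = 11.909
Step 3: 0.15 mL + 300 μL = 0.45 mL total → factor 0.45/0.15 = 3
Step 4: 220 μL brought to 31.2 mL → factor 31200/220 = 141.82
Step 5: 0.55 mL + 17.4 mL = 17.95 mL total → factor 17.95/0.55 = 32.636
Overall dilution factor = 4 × 11.909 × 3 × 141.82 × 32.636 = 6.6144 × 10^5
Final = 8.00 × 10^5 cells/mL / 6.6144 × 10^5 = 1.21 cells/mL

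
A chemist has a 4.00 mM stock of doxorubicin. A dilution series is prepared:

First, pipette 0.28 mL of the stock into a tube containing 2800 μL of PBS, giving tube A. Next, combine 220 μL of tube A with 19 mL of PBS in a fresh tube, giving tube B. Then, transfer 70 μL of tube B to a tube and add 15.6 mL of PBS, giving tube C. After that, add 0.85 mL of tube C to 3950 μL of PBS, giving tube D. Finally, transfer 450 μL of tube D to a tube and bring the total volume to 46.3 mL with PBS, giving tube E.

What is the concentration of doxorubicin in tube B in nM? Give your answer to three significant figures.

4.16 × 10^3 nM

Step 1: 0.28 mL + 2800 μL = 3.08 mL total → factor 3.08/0.28 = 11
Step 2: 220 μL + 19 mL = 19220 μL total → factor 19220/220 = 87.364
Dilution factor through tube B = 11 × 87.364 = 961
[tube B] = 4.00 mM / 961 = 0.004162 mM = 4.16 × 10^3 nM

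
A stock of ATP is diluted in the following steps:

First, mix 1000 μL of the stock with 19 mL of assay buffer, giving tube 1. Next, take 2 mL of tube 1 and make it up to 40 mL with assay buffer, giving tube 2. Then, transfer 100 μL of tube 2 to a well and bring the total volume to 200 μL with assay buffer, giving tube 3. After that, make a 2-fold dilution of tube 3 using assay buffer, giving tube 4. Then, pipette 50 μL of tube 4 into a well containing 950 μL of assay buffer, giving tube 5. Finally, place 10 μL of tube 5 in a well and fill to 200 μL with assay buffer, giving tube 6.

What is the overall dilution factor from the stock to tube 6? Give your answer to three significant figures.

6.40 × 10^5

Step 1: 1000 μL + 19 mL = 20000 μL total → factor 20000/1000 = 20
Step 2: 2 mL brought to 40 mL → factor 40/2 = 20
Step 3: 100 μL brought to 200 μL → factor 200/100 = 2
Step 4: 2-fold → factor 2
Step 5: 50 μL + 950 μL = 1000 μL total → factor 1000/50 = 20
Step 6: 10 μL brought to 200 μL → factor 200/10 = 20
Overall dilution factor = 20 × 20 × 2 × 2 × 20 × 20 = 6.4 × 10^5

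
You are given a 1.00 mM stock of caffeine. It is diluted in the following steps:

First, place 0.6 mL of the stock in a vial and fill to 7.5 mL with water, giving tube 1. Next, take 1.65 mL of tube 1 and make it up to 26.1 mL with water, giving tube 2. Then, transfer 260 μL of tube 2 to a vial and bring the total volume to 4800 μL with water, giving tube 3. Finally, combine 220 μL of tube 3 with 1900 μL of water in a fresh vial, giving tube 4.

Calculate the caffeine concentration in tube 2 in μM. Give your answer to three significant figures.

Step 1: 0.6 mL brought to 7.5 mL → factor 7.5/0.6 = 12.5
Step 2: 1.65 mL brought to 26.1 mL → factor 26.1/1.65 = 15.818
Dilution factor through tube 2 = 12.5 × 15.818 = 197.73
[tube 2] = 1.00 mM / 197.73 = 0.005057 mM = 5.06 μM

5.06 μM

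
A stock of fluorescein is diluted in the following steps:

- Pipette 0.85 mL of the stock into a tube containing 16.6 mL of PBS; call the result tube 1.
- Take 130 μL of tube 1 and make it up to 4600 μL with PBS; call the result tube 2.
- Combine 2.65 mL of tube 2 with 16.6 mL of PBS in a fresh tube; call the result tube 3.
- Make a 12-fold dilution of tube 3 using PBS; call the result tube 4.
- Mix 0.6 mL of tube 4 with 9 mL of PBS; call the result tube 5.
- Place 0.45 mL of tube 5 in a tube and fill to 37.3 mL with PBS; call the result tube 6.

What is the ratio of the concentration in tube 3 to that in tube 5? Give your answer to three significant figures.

Step 1: 0.85 mL + 16.6 mL = 17.45 mL total → factor 17.45/0.85 = 20.529
Step 2: 130 μL brought to 4600 μL → factor 4600/130 = 35.385
Step 3: 2.65 mL + 16.6 mL = 19.25 mL total → factor 19.25/2.65 = 7.2642
Step 4: 12-fold → factor 12
Step 5: 0.6 mL + 9 mL = 9.6 mL total → factor 9.6/0.6 = 16
Dilution factor to tube 3 = 5276.9; to tube 5 = 1.0132 × 10^6
[tube 3]/[tube 5] = (factor to tube 5)/(factor to tube 3) = 1.0132 × 10^6/5276.9 = 192

192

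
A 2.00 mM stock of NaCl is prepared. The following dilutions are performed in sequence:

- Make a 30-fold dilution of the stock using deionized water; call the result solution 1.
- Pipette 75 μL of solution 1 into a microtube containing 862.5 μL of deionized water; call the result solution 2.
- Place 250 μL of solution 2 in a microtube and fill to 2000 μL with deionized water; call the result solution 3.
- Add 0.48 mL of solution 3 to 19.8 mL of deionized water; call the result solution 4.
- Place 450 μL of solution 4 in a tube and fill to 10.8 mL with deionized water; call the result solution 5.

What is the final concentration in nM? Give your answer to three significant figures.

Step 1: 30-fold → factor 30
Step 2: 75 μL + 862.5 μL = 937.5 μL total → factor 937.5/75 = 12.5
Step 3: 250 μL brought to 2000 μL → factor 2000/250 = 8
Step 4: 0.48 mL + 19.8 mL = 20.28 mL total → factor 20.28/0.48 = 42.25
Step 5: 450 μL brought to 10.8 mL → factor 10800/450 = 24
Overall dilution factor = 30 × 12.5 × 8 × 42.25 × 24 = 3.042 × 10^6
Final = 2.00 mM / 3.042 × 10^6 = 6.575 × 10^-7 mM = 0.657 nM

0.657 nM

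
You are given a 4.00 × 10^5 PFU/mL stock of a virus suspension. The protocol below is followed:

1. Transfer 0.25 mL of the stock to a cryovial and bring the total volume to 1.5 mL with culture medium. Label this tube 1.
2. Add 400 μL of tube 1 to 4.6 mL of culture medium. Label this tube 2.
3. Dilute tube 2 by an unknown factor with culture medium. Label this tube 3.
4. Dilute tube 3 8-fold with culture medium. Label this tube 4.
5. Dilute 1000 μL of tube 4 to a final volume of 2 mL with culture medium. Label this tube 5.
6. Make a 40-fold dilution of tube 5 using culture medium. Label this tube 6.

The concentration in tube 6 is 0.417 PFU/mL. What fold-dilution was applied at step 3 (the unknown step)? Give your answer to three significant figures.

Step 1: 0.25 mL brought to 1.5 mL → factor 1.5/0.25 = 6
Step 2: 400 μL + 4.6 mL = 5000 μL total → factor 5000/400 = 12.5
Step 3: unknown factor x
Step 4: 8-fold → factor 8
Step 5: 1000 μL brought to 2 mL → factor 2000/1000 = 2
Step 6: 40-fold → factor 40
Product of known-step factors = 48000
Overall factor = 4.00 × 10^5 PFU/mL / (0.417 PFU/mL) = 9.5923 × 10^5
x = 9.5923 × 10^5 / 48000 = 20.0

20.0-fold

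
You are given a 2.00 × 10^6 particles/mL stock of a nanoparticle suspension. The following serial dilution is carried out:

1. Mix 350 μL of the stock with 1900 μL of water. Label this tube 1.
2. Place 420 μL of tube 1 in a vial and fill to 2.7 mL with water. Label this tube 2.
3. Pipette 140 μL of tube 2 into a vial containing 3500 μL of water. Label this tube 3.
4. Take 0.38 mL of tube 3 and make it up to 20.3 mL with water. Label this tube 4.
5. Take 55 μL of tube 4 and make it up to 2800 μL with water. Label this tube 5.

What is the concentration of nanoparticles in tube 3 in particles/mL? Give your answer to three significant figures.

Step 1: 350 μL + 1900 μL = 2250 μL total → factor 2250/350 = 6.4286
Step 2: 420 μL brought to 2.7 mL → factor 2700/420 = 6.4286
Step 3: 140 μL + 3500 μL = 3640 μL total → factor 3640/140 = 26
Dilution factor through tube 3 = 6.4286 × 6.4286 × 26 = 1074.5
[tube 3] = 2.00 × 10^6 particles/mL / 1074.5 = 1.86 × 10^3 particles/mL

1.86 × 10^3 particles/mL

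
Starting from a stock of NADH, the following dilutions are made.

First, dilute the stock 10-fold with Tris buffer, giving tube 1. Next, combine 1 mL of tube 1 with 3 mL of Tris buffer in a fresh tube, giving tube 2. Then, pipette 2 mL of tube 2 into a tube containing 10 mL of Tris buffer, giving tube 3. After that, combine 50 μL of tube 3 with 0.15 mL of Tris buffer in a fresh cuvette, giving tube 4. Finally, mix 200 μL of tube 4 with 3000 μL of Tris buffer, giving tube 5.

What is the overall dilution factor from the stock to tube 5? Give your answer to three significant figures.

1.54 × 10^4

Step 1: 10-fold → factor 10
Step 2: 1 mL + 3 mL = 4 mL total → factor 4/1 = 4
Step 3: 2 mL + 10 mL = 12 mL total → factor 12/2 = 6
Step 4: 50 μL + 0.15 mL = 200 μL total → factor 200/50 = 4
Step 5: 200 μL + 3000 μL = 3200 μL total → factor 3200/200 = 16
Overall dilution factor = 10 × 4 × 6 × 4 × 16 = 15360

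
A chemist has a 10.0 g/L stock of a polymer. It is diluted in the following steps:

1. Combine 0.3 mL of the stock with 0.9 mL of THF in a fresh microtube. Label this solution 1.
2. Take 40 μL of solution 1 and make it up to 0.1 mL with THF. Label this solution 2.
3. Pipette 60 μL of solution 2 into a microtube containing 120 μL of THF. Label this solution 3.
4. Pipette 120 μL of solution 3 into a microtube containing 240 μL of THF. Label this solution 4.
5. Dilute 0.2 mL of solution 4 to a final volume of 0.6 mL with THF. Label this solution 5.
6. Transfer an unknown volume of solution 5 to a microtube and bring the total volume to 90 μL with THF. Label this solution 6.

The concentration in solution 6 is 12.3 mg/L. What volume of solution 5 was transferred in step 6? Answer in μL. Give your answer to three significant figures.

Step 1: 0.3 mL + 0.9 mL = 1.2 mL total → factor 1.2/0.3 = 4
Step 2: 40 μL brought to 0.1 mL → factor 100/40 = 2.5
Step 3: 60 μL + 120 μL = 180 μL total → factor 180/60 = 3
Step 4: 120 μL + 240 μL = 360 μL total → factor 360/120 = 3
Step 5: 0.2 mL brought to 0.6 mL → factor 0.6/0.2 = 3
Step 6: v brought to 90 μL → factor = 90 μL/v
Product of known-step factors = 270
Overall factor = 10.0 g/L / (12.3 mg/L) = 813.01
Step-6 factor = 813.01 / 270 = 3.0111
v = 90 μL / 3.0111 = 29.9 μL

29.9 μL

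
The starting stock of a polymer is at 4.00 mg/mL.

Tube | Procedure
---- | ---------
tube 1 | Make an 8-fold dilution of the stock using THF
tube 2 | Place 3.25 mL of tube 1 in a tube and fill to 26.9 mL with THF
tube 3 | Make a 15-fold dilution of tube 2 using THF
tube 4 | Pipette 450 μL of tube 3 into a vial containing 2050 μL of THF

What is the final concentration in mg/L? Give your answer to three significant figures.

Step 1: 8-fold → factor 8
Step 2: 3.25 mL brought to 26.9 mL → factor 26.9/3.25 = 8.2769
Step 3: 15-fold → factor 15
Step 4: 450 μL + 2050 μL = 2500 μL total → factor 2500/450 = 5.5556
Overall dilution factor = 8 × 8.2769 × 15 × 5.5556 = 5517.9
Final = 4.00 mg/mL / 5517.9 = 0.0007249 mg/mL = 0.725 mg/L

0.725 mg/L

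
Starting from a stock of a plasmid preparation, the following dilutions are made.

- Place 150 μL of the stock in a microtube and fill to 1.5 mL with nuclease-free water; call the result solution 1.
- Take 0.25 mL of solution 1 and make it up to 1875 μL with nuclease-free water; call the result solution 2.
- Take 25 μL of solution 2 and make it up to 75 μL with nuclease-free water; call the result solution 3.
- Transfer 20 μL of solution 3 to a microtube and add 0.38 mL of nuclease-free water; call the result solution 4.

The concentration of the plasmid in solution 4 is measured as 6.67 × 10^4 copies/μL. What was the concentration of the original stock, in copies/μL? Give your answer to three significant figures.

Step 1: 150 μL brought to 1.5 mL → factor 1500/150 = 10
Step 2: 0.25 mL brought to 1875 μL → factor 1.875/0.25 = 7.5
Step 3: 25 μL brought to 75 μL → factor 75/25 = 3
Step 4: 20 μL + 0.38 mL = 400 μL total → factor 400/20 = 20
Overall dilution factor = 10 × 7.5 × 3 × 20 = 4500
Stock = 6.67 × 10^4 copies/μL × 4500 = 3.00 × 10^8 copies/μL

3.00 × 10^8 copies/μL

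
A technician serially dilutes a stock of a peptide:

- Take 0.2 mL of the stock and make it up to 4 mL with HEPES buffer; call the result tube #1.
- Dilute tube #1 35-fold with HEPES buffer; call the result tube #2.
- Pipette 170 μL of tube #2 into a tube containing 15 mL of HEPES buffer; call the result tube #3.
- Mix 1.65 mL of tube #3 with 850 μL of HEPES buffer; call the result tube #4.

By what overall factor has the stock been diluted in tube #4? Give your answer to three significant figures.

Step 1: 0.2 mL brought to 4 mL → factor 4/0.2 = 20
Step 2: 35-fold → factor 35
Step 3: 170 μL + 15 mL = 15170 μL total → factor 15170/170 = 89.235
Step 4: 1.65 mL + 850 μL = 2.5 mL total → factor 2.5/1.65 = 1.5152
Overall dilution factor = 20 × 35 × 89.235 × 1.5152 = 94643

9.46 × 10^4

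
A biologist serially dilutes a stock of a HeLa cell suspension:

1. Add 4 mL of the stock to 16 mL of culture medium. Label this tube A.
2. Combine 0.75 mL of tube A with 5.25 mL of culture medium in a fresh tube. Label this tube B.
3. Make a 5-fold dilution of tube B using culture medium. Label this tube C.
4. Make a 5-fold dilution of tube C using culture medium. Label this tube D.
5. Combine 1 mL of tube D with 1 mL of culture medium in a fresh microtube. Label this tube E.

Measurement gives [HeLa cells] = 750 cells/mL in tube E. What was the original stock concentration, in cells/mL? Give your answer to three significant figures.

Step 1: 4 mL + 16 mL = 20 mL total → factor 20/4 = 5
Step 2: 0.75 mL + 5.25 mL = 6 mL total → factor 6/0.75 = 8
Step 3: 5-fold → factor 5
Step 4: 5-fold → factor 5
Step 5: 1 mL + 1 mL = 2 mL total → factor 2/1 = 2
Overall dilution factor = 5 × 8 × 5 × 5 × 2 = 2000
Stock = 750 cells/mL × 2000 = 1.50 × 10^6 cells/mL

1.50 × 10^6 cells/mL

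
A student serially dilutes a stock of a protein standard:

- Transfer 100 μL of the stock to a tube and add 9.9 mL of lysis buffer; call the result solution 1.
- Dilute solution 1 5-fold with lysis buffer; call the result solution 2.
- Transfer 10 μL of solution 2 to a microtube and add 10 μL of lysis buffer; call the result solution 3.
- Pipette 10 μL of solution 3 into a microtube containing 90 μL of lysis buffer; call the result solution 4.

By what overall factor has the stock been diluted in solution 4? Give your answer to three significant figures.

1.00 × 10^4

Step 1: 100 μL + 9.9 mL = 10000 μL total → factor 10000/100 = 100
Step 2: 5-fold → factor 5
Step 3: 10 μL + 10 μL = 20 μL total → factor 20/10 = 2
Step 4: 10 μL + 90 μL = 100 μL total → factor 100/10 = 10
Overall dilution factor = 100 × 5 × 2 × 10 = 10000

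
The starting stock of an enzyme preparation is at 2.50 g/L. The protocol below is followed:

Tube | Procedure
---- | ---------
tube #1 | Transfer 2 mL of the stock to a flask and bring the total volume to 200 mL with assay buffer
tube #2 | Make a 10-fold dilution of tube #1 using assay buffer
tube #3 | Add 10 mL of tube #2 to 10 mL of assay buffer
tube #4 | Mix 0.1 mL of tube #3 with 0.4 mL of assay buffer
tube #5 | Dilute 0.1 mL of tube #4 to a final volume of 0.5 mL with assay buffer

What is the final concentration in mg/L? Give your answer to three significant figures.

Step 1: 2 mL brought to 200 mL → factor 200/2 = 100
Step 2: 10-fold → factor 10
Step 3: 10 mL + 10 mL = 20 mL total → factor 20/10 = 2
Step 4: 0.1 mL + 0.4 mL = 0.5 mL total → factor 0.5/0.1 = 5
Step 5: 0.1 mL brought to 0.5 mL → factor 0.5/0.1 = 5
Overall dilution factor = 100 × 10 × 2 × 5 × 5 = 50000
Final = 2.50 g/L / 50000 = 5.000 × 10^-5 g/L = 0.0500 mg/L

0.0500 mg/L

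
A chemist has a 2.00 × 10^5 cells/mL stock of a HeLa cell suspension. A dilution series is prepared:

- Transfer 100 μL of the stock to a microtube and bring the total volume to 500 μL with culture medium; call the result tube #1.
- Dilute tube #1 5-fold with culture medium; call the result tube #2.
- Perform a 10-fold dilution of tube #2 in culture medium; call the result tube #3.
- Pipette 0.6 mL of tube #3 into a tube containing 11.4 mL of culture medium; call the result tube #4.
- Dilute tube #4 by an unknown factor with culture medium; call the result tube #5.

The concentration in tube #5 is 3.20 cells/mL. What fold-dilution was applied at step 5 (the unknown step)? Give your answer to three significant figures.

Step 1: 100 μL brought to 500 μL → factor 500/100 = 5
Step 2: 5-fold → factor 5
Step 3: 10-fold → factor 10
Step 4: 0.6 mL + 11.4 mL = 12 mL total → factor 12/0.6 = 20
Step 5: unknown factor x
Product of known-step factors = 5000
Overall factor = 2.00 × 10^5 cells/mL / (3.20 cells/mL) = 62500
x = 62500 / 5000 = 12.5

12.5-fold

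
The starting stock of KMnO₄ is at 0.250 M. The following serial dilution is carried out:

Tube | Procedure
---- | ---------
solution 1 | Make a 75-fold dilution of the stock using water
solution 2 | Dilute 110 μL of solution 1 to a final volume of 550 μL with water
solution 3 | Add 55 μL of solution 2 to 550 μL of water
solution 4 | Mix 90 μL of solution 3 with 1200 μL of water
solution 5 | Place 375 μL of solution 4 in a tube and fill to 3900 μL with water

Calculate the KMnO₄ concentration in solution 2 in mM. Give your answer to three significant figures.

Step 1: 75-fold → factor 75
Step 2: 110 μL brought to 550 μL → factor 550/110 = 5
Dilution factor through solution 2 = 75 × 5 = 375
[solution 2] = 0.250 M / 375 = 0.0006667 M = 0.667 mM

0.667 mM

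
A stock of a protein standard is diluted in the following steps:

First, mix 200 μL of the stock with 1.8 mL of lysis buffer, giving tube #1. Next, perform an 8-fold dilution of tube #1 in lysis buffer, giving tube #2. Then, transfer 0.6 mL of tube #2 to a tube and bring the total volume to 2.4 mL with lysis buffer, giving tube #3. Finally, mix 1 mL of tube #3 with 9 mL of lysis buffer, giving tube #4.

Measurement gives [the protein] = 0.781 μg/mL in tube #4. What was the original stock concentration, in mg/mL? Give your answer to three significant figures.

Step 1: 200 μL + 1.8 mL = 2000 μL total → factor 2000/200 = 10
Step 2: 8-fold → factor 8
Step 3: 0.6 mL brought to 2.4 mL → factor 2.4/0.6 = 4
Step 4: 1 mL + 9 mL = 10 mL total → factor 10/1 = 10
Overall dilution factor = 10 × 8 × 4 × 10 = 3200
Stock = 0.781 μg/mL × 3200 = 2499 μg/mL = 2.50 mg/mL

2.50 mg/mL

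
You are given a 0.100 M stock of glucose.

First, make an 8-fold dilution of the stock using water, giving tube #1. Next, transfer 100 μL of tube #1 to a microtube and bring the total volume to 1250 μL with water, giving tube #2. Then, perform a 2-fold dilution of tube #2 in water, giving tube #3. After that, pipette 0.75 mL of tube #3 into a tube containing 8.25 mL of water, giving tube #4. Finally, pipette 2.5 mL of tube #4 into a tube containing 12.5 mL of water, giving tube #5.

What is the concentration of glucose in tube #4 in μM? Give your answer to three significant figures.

Step 1: 8-fold → factor 8
Step 2: 100 μL brought to 1250 μL → factor 1250/100 = 12.5
Step 3: 2-fold → factor 2
Step 4: 0.75 mL + 8.25 mL = 9 mL total → factor 9/0.75 = 12
Dilution factor through tube #4 = 8 × 12.5 × 2 × 12 = 2400
[tube #4] = 0.100 M / 2400 = 4.167 × 10^-5 M = 41.7 μM

41.7 μM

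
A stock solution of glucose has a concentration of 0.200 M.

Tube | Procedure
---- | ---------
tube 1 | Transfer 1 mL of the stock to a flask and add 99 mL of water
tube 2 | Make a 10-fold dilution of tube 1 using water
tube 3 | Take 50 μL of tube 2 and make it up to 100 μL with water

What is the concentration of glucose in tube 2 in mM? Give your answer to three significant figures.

Step 1: 1 mL + 99 mL = 100 mL total → factor 100/1 = 100
Step 2: 10-fold → factor 10
Dilution factor through tube 2 = 100 × 10 = 1000
[tube 2] = 0.200 M / 1000 = 0.0002000 M = 0.200 mM

0.200 mM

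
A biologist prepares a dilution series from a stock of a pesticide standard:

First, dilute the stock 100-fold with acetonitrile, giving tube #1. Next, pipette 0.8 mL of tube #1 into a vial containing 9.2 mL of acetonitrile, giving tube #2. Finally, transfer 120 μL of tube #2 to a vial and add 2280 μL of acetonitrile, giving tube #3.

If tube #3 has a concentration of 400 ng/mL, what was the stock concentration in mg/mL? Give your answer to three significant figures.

10.0 mg/mL

Step 1: 100-fold → factor 100
Step 2: 0.8 mL + 9.2 mL = 10 mL total → factor 10/0.8 = 12.5
Step 3: 120 μL + 2280 μL = 2400 μL total → factor 2400/120 = 20
Overall dilution factor = 100 × 12.5 × 20 = 25000
Stock = 400 ng/mL × 25000 = 1.000 × 10^7 ng/mL = 10.0 mg/mL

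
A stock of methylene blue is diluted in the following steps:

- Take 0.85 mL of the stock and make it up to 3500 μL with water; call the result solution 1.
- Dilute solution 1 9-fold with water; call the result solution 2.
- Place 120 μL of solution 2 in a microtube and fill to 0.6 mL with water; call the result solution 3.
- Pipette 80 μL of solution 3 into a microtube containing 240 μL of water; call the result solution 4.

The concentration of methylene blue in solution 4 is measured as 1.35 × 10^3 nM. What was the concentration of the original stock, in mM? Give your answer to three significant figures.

Step 1: 0.85 mL brought to 3500 μL → factor 3.5/0.85 = 4.1176
Step 2: 9-fold → factor 9
Step 3: 120 μL brought to 0.6 mL → factor 600/120 = 5
Step 4: 80 μL + 240 μL = 320 μL total → factor 320/80 = 4
Overall dilution factor = 4.1176 × 9 × 5 × 4 = 741.18
Stock = 1.35 × 10^3 nM × 741.18 = 1.001 × 10^6 nM = 1.00 mM

1.00 mM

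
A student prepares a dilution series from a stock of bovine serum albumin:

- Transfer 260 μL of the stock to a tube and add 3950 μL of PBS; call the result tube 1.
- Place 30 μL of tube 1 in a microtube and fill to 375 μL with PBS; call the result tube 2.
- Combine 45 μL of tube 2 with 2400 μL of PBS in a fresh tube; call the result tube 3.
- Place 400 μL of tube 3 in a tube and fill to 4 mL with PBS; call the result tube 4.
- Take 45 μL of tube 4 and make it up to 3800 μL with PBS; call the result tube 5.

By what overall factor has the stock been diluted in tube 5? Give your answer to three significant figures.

9.29 × 10^6

Step 1: 260 μL + 3950 μL = 4210 μL total → factor 4210/260 = 16.192
Step 2: 30 μL brought to 375 μL → factor 375/30 = 12.5
Step 3: 45 μL + 2400 μL = 2445 μL total → factor 2445/45 = 54.333
Step 4: 400 μL brought to 4 mL → factor 4000/400 = 10
Step 5: 45 μL brought to 3800 μL → factor 3800/45 = 84.444
Overall dilution factor = 16.192 × 12.5 × 54.333 × 10 × 84.444 = 9.2866 × 10^6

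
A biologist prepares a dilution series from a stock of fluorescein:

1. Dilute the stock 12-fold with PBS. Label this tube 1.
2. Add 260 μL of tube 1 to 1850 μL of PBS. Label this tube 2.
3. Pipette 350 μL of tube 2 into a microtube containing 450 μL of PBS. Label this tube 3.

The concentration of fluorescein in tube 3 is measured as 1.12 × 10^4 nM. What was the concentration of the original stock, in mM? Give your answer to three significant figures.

Step 1: 12-fold → factor 12
Step 2: 260 μL + 1850 μL = 2110 μL total → factor 2110/260 = 8.1154
Step 3: 350 μL + 450 μL = 800 μL total → factor 800/350 = 2.2857
Overall dilution factor = 12 × 8.1154 × 2.2857 = 222.59
Stock = 1.12 × 10^4 nM × 222.59 = 2.493 × 10^6 nM = 2.49 mM

2.49 mM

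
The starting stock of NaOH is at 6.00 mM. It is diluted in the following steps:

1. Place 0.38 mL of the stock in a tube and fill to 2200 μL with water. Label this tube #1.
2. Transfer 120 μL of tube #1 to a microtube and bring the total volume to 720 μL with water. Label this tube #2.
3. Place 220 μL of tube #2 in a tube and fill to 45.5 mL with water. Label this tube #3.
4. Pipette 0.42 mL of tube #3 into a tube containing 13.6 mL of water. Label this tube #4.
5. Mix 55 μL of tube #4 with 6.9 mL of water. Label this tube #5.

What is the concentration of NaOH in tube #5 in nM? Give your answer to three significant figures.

0.198 nM

Step 1: 0.38 mL brought to 2200 μL → factor 2.2/0.38 = 5.7895
Step 2: 120 μL brought to 720 μL → factor 720/120 = 6
Step 3: 220 μL brought to 45.5 mL → factor 45500/220 = 206.82
Step 4: 0.42 mL + 13.6 mL = 14.02 mL total → factor 14.02/0.42 = 33.381
Step 5: 55 μL + 6.9 mL = 6955 μL total → factor 6955/55 = 126.45
Overall dilution factor = 5.7895 × 6 × 206.82 × 33.381 × 126.45 = 3.0326 × 10^7
Final = 6.00 mM / 3.0326 × 10^7 = 1.979 × 10^-7 mM = 0.198 nM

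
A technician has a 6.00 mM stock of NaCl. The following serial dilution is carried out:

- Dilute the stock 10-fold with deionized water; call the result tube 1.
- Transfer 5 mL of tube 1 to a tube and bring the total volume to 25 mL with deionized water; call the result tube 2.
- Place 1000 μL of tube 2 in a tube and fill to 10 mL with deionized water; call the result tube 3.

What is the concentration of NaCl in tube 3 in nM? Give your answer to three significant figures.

Step 1: 10-fold → factor 10
Step 2: 5 mL brought to 25 mL → factor 25/5 = 5
Step 3: 1000 μL brought to 10 mL → factor 10000/1000 = 10
Dilution factor through tube 3 = 10 × 5 × 10 = 500
[tube 3] = 6.00 mM / 500 = 0.01200 mM = 1.20 × 10^4 nM

1.20 × 10^4 nM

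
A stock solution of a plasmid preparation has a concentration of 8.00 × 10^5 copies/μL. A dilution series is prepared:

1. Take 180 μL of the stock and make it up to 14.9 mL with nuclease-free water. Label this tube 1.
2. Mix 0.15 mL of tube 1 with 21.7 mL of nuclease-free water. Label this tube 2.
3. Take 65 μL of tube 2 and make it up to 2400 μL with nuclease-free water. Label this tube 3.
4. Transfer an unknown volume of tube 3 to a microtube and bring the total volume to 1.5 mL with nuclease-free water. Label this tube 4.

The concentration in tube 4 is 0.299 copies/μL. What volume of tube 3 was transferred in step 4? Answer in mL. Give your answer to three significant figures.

0.250 mL

Step 1: 180 μL brought to 14.9 mL → factor 14900/180 = 82.778
Step 2: 0.15 mL + 21.7 mL = 21.85 mL total → factor 21.85/0.15 = 145.67
Step 3: 65 μL brought to 2400 μL → factor 2400/65 = 36.923
Step 4: v brought to 1.5 mL → factor = 1.5 mL/v
Product of known-step factors = 4.4522 × 10^5
Overall factor = 8.00 × 10^5 copies/μL / (0.299 copies/μL) = 2.6756 × 10^6
Step-4 factor = 2.6756 × 10^6 / 4.4522 × 10^5 = 6.0096
v = 1.5 mL / 6.0096 = 0.250 mL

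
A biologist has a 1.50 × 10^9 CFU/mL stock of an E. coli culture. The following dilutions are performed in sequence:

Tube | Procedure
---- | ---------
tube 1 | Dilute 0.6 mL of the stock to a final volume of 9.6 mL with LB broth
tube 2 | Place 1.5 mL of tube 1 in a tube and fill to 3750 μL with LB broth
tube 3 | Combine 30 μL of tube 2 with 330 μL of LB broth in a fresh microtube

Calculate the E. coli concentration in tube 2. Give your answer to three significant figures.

3.75 × 10^7 CFU/mL

Step 1: 0.6 mL brought to 9.6 mL → factor 9.6/0.6 = 16
Step 2: 1.5 mL brought to 3750 μL → factor 3.75/1.5 = 2.5
Dilution factor through tube 2 = 16 × 2.5 = 40
[tube 2] = 1.50 × 10^9 CFU/mL / 40 = 3.75 × 10^7 CFU/mL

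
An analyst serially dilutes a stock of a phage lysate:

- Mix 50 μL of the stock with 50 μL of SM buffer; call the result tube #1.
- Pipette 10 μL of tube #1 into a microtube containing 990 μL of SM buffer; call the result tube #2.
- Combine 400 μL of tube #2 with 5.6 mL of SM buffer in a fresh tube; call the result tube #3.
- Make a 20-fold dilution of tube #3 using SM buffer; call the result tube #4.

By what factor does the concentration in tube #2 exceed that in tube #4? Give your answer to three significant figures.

Step 1: 50 μL + 50 μL = 100 μL total → factor 100/50 = 2
Step 2: 10 μL + 990 μL = 1000 μL total → factor 1000/10 = 100
Step 3: 400 μL + 5.6 mL = 6000 μL total → factor 6000/400 = 15
Step 4: 20-fold → factor 20
Dilution factor to tube #2 = 200; to tube #4 = 60000
[tube #2]/[tube #4] = (factor to tube #4)/(factor to tube #2) = 60000/200 = 300

300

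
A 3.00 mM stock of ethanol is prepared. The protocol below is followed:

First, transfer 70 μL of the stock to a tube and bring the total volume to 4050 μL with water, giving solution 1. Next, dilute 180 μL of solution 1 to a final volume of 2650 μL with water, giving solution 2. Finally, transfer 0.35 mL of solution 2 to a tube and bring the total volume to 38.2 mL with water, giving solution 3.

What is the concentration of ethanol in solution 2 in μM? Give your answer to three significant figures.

3.52 μM

Step 1: 70 μL brought to 4050 μL → factor 4050/70 = 57.857
Step 2: 180 μL brought to 2650 μL → factor 2650/180 = 14.722
Dilution factor through solution 2 = 57.857 × 14.722 = 851.79
[solution 2] = 3.00 mM / 851.79 = 0.003522 mM = 3.52 μM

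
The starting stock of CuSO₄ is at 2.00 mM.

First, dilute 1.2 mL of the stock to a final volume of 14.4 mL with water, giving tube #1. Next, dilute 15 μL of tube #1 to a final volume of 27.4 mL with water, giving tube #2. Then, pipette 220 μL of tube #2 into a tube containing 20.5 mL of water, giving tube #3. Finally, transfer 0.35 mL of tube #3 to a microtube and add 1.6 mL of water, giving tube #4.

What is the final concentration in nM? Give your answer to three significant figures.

Step 1: 1.2 mL brought to 14.4 mL → factor 14.4/1.2 = 12
Step 2: 15 μL brought to 27.4 mL → factor 27400/15 = 1826.7
Step 3: 220 μL + 20.5 mL = 20720 μL total → factor 20720/220 = 94.182
Step 4: 0.35 mL + 1.6 mL = 1.95 mL total → factor 1.95/0.35 = 5.5714
Overall dilution factor = 12 × 1826.7 × 94.182 × 5.5714 = 1.1502 × 10^7
Final = 2.00 mM / 1.1502 × 10^7 = 1.739 × 10^-7 mM = 0.174 nM

0.174 nM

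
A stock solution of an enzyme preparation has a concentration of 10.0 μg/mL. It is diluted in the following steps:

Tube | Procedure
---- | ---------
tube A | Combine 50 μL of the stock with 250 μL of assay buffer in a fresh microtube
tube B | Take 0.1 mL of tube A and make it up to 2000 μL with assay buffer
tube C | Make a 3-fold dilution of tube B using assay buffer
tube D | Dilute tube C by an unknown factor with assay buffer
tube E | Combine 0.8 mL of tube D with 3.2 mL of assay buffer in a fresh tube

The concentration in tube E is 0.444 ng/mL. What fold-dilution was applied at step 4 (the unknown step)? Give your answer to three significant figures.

12.5-fold

Step 1: 50 μL + 250 μL = 300 μL total → factor 300/50 = 6
Step 2: 0.1 mL brought to 2000 μL → factor 2/0.1 = 20
Step 3: 3-fold → factor 3
Step 4: unknown factor x
Step 5: 0.8 mL + 3.2 mL = 4 mL total → factor 4/0.8 = 5
Product of known-step factors = 1800
Overall factor = 10.0 μg/mL / (0.444 ng/mL) = 22523
x = 22523 / 1800 = 12.5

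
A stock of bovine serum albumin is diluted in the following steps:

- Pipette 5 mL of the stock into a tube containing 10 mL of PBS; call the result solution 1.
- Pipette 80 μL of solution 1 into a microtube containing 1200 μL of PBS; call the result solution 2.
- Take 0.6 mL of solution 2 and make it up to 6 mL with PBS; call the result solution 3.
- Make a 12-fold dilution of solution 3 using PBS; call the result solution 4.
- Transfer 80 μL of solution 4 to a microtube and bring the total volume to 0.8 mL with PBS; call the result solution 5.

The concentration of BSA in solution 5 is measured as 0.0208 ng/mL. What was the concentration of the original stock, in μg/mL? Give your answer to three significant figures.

Step 1: 5 mL + 10 mL = 15 mL total → factor 15/5 = 3
Step 2: 80 μL + 1200 μL = 1280 μL total → factor 1280/80 = 16
Step 3: 0.6 mL brought to 6 mL → factor 6/0.6 = 10
Step 4: 12-fold → factor 12
Step 5: 80 μL brought to 0.8 mL → factor 800/80 = 10
Overall dilution factor = 3 × 16 × 10 × 12 × 10 = 57600
Stock = 0.0208 ng/mL × 57600 = 1198 ng/mL = 1.20 μg/mL

1.20 μg/mL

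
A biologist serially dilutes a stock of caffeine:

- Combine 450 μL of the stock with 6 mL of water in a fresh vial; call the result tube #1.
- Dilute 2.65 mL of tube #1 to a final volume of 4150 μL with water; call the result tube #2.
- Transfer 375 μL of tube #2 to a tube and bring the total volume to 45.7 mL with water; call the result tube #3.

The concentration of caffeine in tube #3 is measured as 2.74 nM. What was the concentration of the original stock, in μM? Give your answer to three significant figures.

7.50 μM

Step 1: 450 μL + 6 mL = 6450 μL total → factor 6450/450 = 14.333
Step 2: 2.65 mL brought to 4150 μL → factor 4.15/2.65 = 1.566
Step 3: 375 μL brought to 45.7 mL → factor 45700/375 = 121.87
Overall dilution factor = 14.333 × 1.566 × 121.87 = 2735.5
Stock = 2.74 nM × 2735.5 = 7495 nM = 7.50 μM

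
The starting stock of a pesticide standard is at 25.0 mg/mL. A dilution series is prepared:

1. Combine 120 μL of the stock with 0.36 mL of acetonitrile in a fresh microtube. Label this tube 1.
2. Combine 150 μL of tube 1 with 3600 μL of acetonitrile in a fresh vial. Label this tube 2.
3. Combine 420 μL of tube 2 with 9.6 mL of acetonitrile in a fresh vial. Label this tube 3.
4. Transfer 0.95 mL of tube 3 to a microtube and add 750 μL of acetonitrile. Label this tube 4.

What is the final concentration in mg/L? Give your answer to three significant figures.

5.86 mg/L

Step 1: 120 μL + 0.36 mL = 480 μL total → factor 480/120 = 4
Step 2: 150 μL + 3600 μL = 3750 μL total → factor 3750/150 = 25
Step 3: 420 μL + 9.6 mL = 10020 μL total → factor 10020/420 = 23.857
Step 4: 0.95 mL + 750 μL = 1.7 mL total → factor 1.7/0.95 = 1.7895
Overall dilution factor = 4 × 25 × 23.857 × 1.7895 = 4269.2
Final = 25.0 mg/mL / 4269.2 = 0.005856 mg/mL = 5.86 mg/L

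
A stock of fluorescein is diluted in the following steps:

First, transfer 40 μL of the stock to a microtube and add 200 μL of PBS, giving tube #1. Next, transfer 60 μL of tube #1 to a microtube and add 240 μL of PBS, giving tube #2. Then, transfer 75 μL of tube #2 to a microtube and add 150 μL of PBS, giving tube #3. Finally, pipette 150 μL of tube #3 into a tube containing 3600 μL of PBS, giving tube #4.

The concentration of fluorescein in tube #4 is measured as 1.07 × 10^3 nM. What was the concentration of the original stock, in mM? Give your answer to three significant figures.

Step 1: 40 μL + 200 μL = 240 μL total → factor 240/40 = 6
Step 2: 60 μL + 240 μL = 300 μL total → factor 300/60 = 5
Step 3: 75 μL + 150 μL = 225 μL total → factor 225/75 = 3
Step 4: 150 μL + 3600 μL = 3750 μL total → factor 3750/150 = 25
Overall dilution factor = 6 × 5 × 3 × 25 = 2250
Stock = 1.07 × 10^3 nM × 2250 = 2.408 × 10^6 nM = 2.41 mM

2.41 mM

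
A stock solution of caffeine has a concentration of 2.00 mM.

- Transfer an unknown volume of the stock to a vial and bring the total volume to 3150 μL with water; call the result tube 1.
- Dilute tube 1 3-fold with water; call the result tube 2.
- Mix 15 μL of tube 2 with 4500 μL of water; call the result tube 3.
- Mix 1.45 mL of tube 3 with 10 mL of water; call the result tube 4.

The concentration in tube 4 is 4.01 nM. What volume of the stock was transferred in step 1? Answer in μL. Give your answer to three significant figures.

Step 1: v brought to 3150 μL → factor = 3150 μL/v
Step 2: 3-fold → factor 3
Step 3: 15 μL + 4500 μL = 4515 μL total → factor 4515/15 = 301
Step 4: 1.45 mL + 10 mL = 11.45 mL total → factor 11.45/1.45 = 7.8966
Product of known-step factors = 7130.6
Overall factor = 2.00 mM / (4.01 nM) = 4.9875 × 10^5
Step-1 factor = 4.9875 × 10^5 / 7130.6 = 69.946
v = 3150 μL / 69.946 = 45.0 μL

45.0 μL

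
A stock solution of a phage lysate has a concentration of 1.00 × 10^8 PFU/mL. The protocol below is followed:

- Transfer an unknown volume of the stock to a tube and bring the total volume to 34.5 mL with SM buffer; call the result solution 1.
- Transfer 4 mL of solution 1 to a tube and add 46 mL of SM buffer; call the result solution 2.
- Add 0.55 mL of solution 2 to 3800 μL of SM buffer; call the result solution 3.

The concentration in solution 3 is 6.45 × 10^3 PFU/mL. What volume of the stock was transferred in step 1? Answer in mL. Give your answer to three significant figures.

0.220 mL

Step 1: v brought to 34.5 mL → factor = 34.5 mL/v
Step 2: 4 mL + 46 mL = 50 mL total → factor 50/4 = 12.5
Step 3: 0.55 mL + 3800 μL = 4.35 mL total → factor 4.35/0.55 = 7.9091
Product of known-step factors = 98.864
Overall factor = 1.00 × 10^8 PFU/mL / (6.45 × 10^3 PFU/mL) = 15504
Step-1 factor = 15504 / 98.864 = 156.82
v = 34.5 mL / 156.82 = 0.220 mL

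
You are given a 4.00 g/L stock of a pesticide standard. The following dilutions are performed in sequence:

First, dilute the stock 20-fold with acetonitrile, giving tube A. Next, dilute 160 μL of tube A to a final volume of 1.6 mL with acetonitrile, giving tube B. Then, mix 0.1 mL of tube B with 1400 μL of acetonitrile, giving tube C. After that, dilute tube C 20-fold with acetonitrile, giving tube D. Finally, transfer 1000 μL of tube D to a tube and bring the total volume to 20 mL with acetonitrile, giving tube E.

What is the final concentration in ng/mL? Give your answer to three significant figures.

3.33 ng/mL

Step 1: 20-fold → factor 20
Step 2: 160 μL brought to 1.6 mL → factor 1600/160 = 10
Step 3: 0.1 mL + 1400 μL = 1.5 mL total → factor 1.5/0.1 = 15
Step 4: 20-fold → factor 20
Step 5: 1000 μL brought to 20 mL → factor 20000/1000 = 20
Overall dilution factor = 20 × 10 × 15 × 20 × 20 = 1.2 × 10^6
Final = 4.00 g/L / 1.2 × 10^6 = 3.333 × 10^-6 g/L = 3.33 ng/mL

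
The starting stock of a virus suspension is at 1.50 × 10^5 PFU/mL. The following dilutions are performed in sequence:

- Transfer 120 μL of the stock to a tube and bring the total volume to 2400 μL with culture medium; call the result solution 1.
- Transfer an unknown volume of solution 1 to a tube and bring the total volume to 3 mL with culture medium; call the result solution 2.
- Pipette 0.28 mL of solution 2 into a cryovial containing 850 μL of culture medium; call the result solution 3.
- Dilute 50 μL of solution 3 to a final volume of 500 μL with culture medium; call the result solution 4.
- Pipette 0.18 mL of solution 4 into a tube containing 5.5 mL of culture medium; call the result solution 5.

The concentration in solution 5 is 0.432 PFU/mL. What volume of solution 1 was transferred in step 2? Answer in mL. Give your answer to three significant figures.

0.220 mL

Step 1: 120 μL brought to 2400 μL → factor 2400/120 = 20
Step 2: v brought to 3 mL → factor = 3 mL/v
Step 3: 0.28 mL + 850 μL = 1.13 mL total → factor 1.13/0.28 = 4.0357
Step 4: 50 μL brought to 500 μL → factor 500/50 = 10
Step 5: 0.18 mL + 5.5 mL = 5.68 mL total → factor 5.68/0.18 = 31.556
Product of known-step factors = 25470
Overall factor = 1.50 × 10^5 PFU/mL / (0.432 PFU/mL) = 3.4722 × 10^5
Step-2 factor = 3.4722 × 10^5 / 25470 = 13.633
v = 3 mL / 13.633 = 0.220 mL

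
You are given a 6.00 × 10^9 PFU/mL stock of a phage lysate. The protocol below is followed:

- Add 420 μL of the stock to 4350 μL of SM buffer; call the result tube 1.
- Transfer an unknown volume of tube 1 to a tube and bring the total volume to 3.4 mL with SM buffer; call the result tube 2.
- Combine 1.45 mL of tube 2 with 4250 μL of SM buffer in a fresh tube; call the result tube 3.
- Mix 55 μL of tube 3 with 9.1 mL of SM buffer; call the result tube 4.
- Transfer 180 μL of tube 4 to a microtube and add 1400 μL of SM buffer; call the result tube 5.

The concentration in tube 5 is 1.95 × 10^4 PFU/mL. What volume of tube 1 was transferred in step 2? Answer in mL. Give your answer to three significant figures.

Step 1: 420 μL + 4350 μL = 4770 μL total → factor 4770/420 = 11.357
Step 2: v brought to 3.4 mL → factor = 3.4 mL/v
Step 3: 1.45 mL + 4250 μL = 5.7 mL total → factor 5.7/1.45 = 3.931
Step 4: 55 μL + 9.1 mL = 9155 μL total → factor 9155/55 = 166.45
Step 5: 180 μL + 1400 μL = 1580 μL total → factor 1580/180 = 8.7778
Product of known-step factors = 65231
Overall factor = 6.00 × 10^9 PFU/mL / (1.95 × 10^4 PFU/mL) = 3.0769 × 10^5
Step-2 factor = 3.0769 × 10^5 / 65231 = 4.7169
v = 3.4 mL / 4.7169 = 0.721 mL

0.721 mL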